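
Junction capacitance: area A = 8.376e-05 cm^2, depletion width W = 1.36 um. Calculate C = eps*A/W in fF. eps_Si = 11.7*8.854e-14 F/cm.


Step 1: eps_Si = 11.7 * 8.854e-14 = 1.035918e-12 F/cm
Step 2: W in cm = 1.36 * 1e-4 = 1.36e-04 cm
Step 3: C = 1.035918e-12 * 8.376e-05 / 1.36e-04 = 6.380036e-13 F
Step 4: C = 638.0 fF

638.0


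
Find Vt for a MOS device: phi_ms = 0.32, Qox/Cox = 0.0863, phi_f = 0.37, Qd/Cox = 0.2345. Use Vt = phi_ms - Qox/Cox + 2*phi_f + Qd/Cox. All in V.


Step 1: Vt = phi_ms - Qox/Cox + 2*phi_f + Qd/Cox
Step 2: Vt = 0.32 - 0.0863 + 2*0.37 + 0.2345
Step 3: Vt = 0.32 - 0.0863 + 0.74 + 0.2345
Step 4: Vt = 1.2082 V

1.2082


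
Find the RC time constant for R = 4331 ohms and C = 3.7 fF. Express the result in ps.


Step 1: tau = R * C
Step 2: tau = 4331 * 3.7 fF = 4331 * 3.7e-15 F
Step 3: tau = 1.60247e-11 s = 16.0247 ps

16.0247


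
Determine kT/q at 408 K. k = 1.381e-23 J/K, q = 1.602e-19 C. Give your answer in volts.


Step 1: kT = 1.381e-23 * 408 = 5.63448e-21 J
Step 2: Vt = kT/q = 5.63448e-21 / 1.602e-19
Step 3: Vt = 0.03517 V

0.03517


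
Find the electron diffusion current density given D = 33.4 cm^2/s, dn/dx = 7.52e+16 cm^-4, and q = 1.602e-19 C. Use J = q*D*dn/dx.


Step 1: J = q * D * (dn/dx)
Step 2: J = 1.602e-19 * 33.4 * 7.52e+16
Step 3: J = 4.02e-01 A/cm^2

4.02e-01


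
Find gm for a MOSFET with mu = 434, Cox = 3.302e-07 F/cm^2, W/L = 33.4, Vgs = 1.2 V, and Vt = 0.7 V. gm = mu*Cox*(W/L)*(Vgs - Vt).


Step 1: Vov = Vgs - Vt = 1.2 - 0.7 = 0.5 V
Step 2: gm = mu * Cox * (W/L) * Vov
Step 3: gm = 434 * 3.302e-07 * 33.4 * 0.5 = 2.39e-03 S

2.39e-03


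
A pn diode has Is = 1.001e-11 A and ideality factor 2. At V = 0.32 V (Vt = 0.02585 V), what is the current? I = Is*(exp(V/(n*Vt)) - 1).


Step 1: V/(n*Vt) = 0.32/(2*0.02585) = 6.1896
Step 2: exp(6.1896) = 4.8765e+02
Step 3: I = 1.001e-11 * (4.8765e+02 - 1) = 4.87e-09 A

4.87e-09


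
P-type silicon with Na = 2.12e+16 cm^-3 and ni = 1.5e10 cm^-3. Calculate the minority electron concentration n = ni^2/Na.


Step 1: Majority hole concentration p ≈ Na = 2.12e+16 cm^-3
Step 2: n = ni^2 / Na = (1.5e10)^2 / 2.12e+16
Step 3: n = 1.06e+04 cm^-3

1.06e+04


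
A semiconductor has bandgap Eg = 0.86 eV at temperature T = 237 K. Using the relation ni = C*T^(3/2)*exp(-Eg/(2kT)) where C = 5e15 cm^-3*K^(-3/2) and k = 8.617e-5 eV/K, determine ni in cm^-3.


Step 1: Compute kT = 8.617e-5 * 237 = 0.02042229 eV
Step 2: Exponent = -Eg/(2kT) = -0.86/(2*0.02042229) = -21.05543
Step 3: T^(3/2) = 237^1.5 = 3648.57
Step 4: ni = 5e15 * 3648.57 * exp(-21.05543) = 1.31e+10 cm^-3

1.31e+10


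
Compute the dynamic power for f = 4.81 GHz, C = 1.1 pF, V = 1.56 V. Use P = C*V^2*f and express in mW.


Step 1: V^2 = 1.56^2 = 2.4336 V^2
Step 2: P = C*V^2*f = 1.1e-12 F * 2.4336 * 4.81e9 Hz
Step 3: P = 1.28761776e-02 W
Step 4: P = 12.876 mW

12.876


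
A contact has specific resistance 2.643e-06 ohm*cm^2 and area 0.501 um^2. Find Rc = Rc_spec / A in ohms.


Step 1: Convert area to cm^2: 0.501 um^2 = 5.0100e-09 cm^2
Step 2: Rc = Rc_spec / A = 2.643e-06 / 5.0100e-09
Step 3: Rc = 5.28e+02 ohms

5.28e+02


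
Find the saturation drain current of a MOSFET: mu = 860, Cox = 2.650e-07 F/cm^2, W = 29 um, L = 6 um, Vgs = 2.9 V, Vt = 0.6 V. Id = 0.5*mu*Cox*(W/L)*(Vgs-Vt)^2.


Step 1: Overdrive voltage Vov = Vgs - Vt = 2.9 - 0.6 = 2.3 V
Step 2: W/L = 29/6 = 4.83333
Step 3: Id = 0.5 * 860 * 2.650e-07 * 4.83333 * 2.3^2
Step 4: Id = 2.91e-03 A

2.91e-03


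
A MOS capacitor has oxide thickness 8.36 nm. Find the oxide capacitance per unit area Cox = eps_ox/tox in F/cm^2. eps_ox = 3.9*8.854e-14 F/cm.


Step 1: eps_ox = 3.9 * 8.854e-14 = 3.45306e-13 F/cm
Step 2: tox in cm = 8.36 nm * 1e-7 = 8.3600e-07 cm
Step 3: Cox = 3.45306e-13 / 8.3600e-07 = 4.13e-07 F/cm^2

4.13e-07


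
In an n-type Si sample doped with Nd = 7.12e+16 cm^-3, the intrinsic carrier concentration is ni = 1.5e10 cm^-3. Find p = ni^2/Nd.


Step 1: Since Nd >> ni, n ≈ Nd = 7.12e+16 cm^-3
Step 2: p = ni^2 / n = (1.5e10)^2 / 7.12e+16
Step 3: p = 2.25e20 / 7.12e+16 = 3.16e+03 cm^-3

3.16e+03


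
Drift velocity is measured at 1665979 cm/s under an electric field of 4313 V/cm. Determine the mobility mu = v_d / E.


Step 1: mu = v_d / E
Step 2: mu = 1665979 / 4313
Step 3: mu = 386.27 cm^2/(V*s)

386.27


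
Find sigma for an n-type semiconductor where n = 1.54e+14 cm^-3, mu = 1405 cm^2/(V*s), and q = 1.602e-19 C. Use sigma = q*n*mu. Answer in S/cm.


Step 1: sigma = q * n * mu
Step 2: sigma = 1.602e-19 * 1.54e+14 * 1405
Step 3: sigma = 3.466e-02 S/cm

3.466e-02


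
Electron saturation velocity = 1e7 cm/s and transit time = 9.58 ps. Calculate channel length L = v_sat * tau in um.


Step 1: tau in seconds = 9.58 ps * 1e-12 = 9.5800e-12 s
Step 2: L = v_sat * tau = 1e7 * 9.5800e-12 = 9.5800e-05 cm
Step 3: L in um = 9.5800e-05 * 1e4 = 0.958 um

0.958


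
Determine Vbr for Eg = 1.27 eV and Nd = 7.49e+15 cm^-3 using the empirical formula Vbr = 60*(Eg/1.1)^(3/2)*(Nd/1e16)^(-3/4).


Step 1: Eg/1.1 = 1.27/1.1 = 1.154545
Step 2: (Eg/1.1)^1.5 = 1.154545^1.5 = 1.240556
Step 3: (Nd/1e16)^(-0.75) = (0.749)^(-0.75) = 1.242049
Step 4: Vbr = 60 * 1.240556 * 1.242049 = 92.4 V

92.4


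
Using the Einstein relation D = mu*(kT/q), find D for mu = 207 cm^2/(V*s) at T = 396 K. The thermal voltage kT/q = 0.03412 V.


Step 1: D = mu * (kT/q)
Step 2: D = 207 * 0.03412
Step 3: D = 7.06 cm^2/s

7.06


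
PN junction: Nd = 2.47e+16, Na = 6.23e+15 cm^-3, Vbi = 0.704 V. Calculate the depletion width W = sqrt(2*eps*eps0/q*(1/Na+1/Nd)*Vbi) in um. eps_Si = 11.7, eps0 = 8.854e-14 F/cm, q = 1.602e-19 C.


Step 1: 1/Na + 1/Nd = 1/6.23e+15 + 1/2.47e+16 = 2.00999e-16
Step 2: 2*eps*eps0/q = 2*11.7*8.854e-14/1.602e-19 = 1.293281e+07
Step 3: W^2 = 1.293281e+07 * 2.00999e-16 * 0.704 = 1.83004e-09
Step 4: W = sqrt(1.83004e-09) = 4.278e-05 cm = 0.4278 um

0.4278


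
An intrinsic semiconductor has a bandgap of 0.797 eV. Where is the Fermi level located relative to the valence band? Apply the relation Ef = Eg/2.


Step 1: For an intrinsic semiconductor, the Fermi level sits at midgap.
Step 2: Ef = Eg / 2 = 0.797 / 2 = 0.3985 eV

0.3985


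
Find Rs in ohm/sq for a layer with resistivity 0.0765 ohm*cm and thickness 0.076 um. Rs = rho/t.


Step 1: Convert thickness to cm: t = 0.076 um = 7.6000e-06 cm
Step 2: Rs = rho / t = 0.0765 / 7.6000e-06
Step 3: Rs = 10065.8 ohm/sq

10065.8


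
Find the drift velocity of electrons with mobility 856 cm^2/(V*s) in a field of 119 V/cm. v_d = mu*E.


Step 1: v_d = mu * E
Step 2: v_d = 856 * 119 = 101864
Step 3: v_d = 1.02e+05 cm/s

1.02e+05


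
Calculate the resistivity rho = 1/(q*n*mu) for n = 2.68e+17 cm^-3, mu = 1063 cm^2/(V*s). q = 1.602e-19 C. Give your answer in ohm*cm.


Step 1: sigma = q * n * mu = 1.602e-19 * 2.68e+17 * 1063 = 4.56384e+01 S/cm
Step 2: rho = 1 / sigma = 1 / 4.56384e+01 = 0.02191 ohm*cm

0.02191


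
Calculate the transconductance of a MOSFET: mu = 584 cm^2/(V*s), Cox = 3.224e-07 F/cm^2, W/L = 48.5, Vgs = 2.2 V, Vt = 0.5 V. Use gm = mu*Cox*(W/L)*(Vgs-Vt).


Step 1: Vov = Vgs - Vt = 2.2 - 0.5 = 1.7 V
Step 2: gm = mu * Cox * (W/L) * Vov
Step 3: gm = 584 * 3.224e-07 * 48.5 * 1.7 = 1.55e-02 S

1.55e-02


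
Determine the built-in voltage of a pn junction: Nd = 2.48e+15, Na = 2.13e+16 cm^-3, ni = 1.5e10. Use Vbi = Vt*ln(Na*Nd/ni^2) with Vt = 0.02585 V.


Step 1: Compute Na*Nd/ni^2 = 2.13e+16 * 2.48e+15 / (1.5e10)^2 = 2.3477e+11
Step 2: ln(2.3477e+11) = 26.1819
Step 3: Vbi = 0.02585 * 26.1819 = 0.677 V

0.677


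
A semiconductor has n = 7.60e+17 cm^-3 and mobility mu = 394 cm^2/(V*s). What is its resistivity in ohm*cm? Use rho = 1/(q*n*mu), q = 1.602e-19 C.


Step 1: sigma = q * n * mu = 1.602e-19 * 7.60e+17 * 394 = 4.79703e+01 S/cm
Step 2: rho = 1 / sigma = 1 / 4.79703e+01 = 0.02085 ohm*cm

0.02085


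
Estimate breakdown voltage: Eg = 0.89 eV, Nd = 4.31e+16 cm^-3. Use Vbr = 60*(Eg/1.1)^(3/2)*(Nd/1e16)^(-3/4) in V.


Step 1: Eg/1.1 = 0.89/1.1 = 0.809091
Step 2: (Eg/1.1)^1.5 = 0.809091^1.5 = 0.727773
Step 3: (Nd/1e16)^(-0.75) = (4.31)^(-0.75) = 0.334304
Step 4: Vbr = 60 * 0.727773 * 0.334304 = 14.6 V

14.6


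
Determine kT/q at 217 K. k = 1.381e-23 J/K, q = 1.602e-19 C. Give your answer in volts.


Step 1: kT = 1.381e-23 * 217 = 2.99677e-21 J
Step 2: Vt = kT/q = 2.99677e-21 / 1.602e-19
Step 3: Vt = 0.01871 V

0.01871


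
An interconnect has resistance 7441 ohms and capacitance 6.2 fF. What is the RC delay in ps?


Step 1: tau = R * C
Step 2: tau = 7441 * 6.2 fF = 7441 * 6.2e-15 F
Step 3: tau = 4.61342e-11 s = 46.1342 ps

46.1342


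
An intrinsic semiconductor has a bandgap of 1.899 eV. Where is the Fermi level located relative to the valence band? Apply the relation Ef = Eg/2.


Step 1: For an intrinsic semiconductor, the Fermi level sits at midgap.
Step 2: Ef = Eg / 2 = 1.899 / 2 = 0.9495 eV

0.9495


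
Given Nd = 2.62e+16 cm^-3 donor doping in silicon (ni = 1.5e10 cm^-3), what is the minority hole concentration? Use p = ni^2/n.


Step 1: Since Nd >> ni, n ≈ Nd = 2.62e+16 cm^-3
Step 2: p = ni^2 / n = (1.5e10)^2 / 2.62e+16
Step 3: p = 2.25e20 / 2.62e+16 = 8.59e+03 cm^-3

8.59e+03


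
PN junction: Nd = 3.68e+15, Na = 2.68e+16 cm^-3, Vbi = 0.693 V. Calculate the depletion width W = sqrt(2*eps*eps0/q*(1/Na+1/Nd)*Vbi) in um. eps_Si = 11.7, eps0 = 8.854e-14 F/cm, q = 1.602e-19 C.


Step 1: 1/Na + 1/Nd = 1/2.68e+16 + 1/3.68e+15 = 3.09053e-16
Step 2: 2*eps*eps0/q = 2*11.7*8.854e-14/1.602e-19 = 1.293281e+07
Step 3: W^2 = 1.293281e+07 * 3.09053e-16 * 0.693 = 2.76987e-09
Step 4: W = sqrt(2.76987e-09) = 5.263e-05 cm = 0.5263 um

0.5263


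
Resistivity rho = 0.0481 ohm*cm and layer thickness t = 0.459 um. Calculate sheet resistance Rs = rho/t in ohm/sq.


Step 1: Convert thickness to cm: t = 0.459 um = 4.5900e-05 cm
Step 2: Rs = rho / t = 0.0481 / 4.5900e-05
Step 3: Rs = 1047.9 ohm/sq

1047.9


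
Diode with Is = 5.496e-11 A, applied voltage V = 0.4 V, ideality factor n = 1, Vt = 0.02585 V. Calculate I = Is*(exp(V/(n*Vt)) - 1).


Step 1: V/(n*Vt) = 0.4/(1*0.02585) = 15.4739
Step 2: exp(15.4739) = 5.2508e+06
Step 3: I = 5.496e-11 * (5.2508e+06 - 1) = 2.89e-04 A

2.89e-04


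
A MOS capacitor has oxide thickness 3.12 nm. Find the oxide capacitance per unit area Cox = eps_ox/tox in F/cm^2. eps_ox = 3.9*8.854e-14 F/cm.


Step 1: eps_ox = 3.9 * 8.854e-14 = 3.45306e-13 F/cm
Step 2: tox in cm = 3.12 nm * 1e-7 = 3.1200e-07 cm
Step 3: Cox = 3.45306e-13 / 3.1200e-07 = 1.11e-06 F/cm^2

1.11e-06


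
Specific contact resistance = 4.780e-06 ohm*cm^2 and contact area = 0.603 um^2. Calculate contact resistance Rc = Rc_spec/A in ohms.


Step 1: Convert area to cm^2: 0.603 um^2 = 6.0300e-09 cm^2
Step 2: Rc = Rc_spec / A = 4.780e-06 / 6.0300e-09
Step 3: Rc = 7.93e+02 ohms

7.93e+02


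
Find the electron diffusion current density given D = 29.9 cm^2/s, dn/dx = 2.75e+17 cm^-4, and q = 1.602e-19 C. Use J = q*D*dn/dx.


Step 1: J = q * D * (dn/dx)
Step 2: J = 1.602e-19 * 29.9 * 2.75e+17
Step 3: J = 1.32e+00 A/cm^2

1.32e+00


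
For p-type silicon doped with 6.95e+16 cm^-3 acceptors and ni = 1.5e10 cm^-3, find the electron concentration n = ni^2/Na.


Step 1: Majority hole concentration p ≈ Na = 6.95e+16 cm^-3
Step 2: n = ni^2 / Na = (1.5e10)^2 / 6.95e+16
Step 3: n = 3.24e+03 cm^-3

3.24e+03


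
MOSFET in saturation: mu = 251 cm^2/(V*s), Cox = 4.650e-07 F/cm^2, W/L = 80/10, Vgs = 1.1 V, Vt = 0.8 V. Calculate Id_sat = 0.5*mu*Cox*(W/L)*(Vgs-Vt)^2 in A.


Step 1: Overdrive voltage Vov = Vgs - Vt = 1.1 - 0.8 = 0.3 V
Step 2: W/L = 80/10 = 8
Step 3: Id = 0.5 * 251 * 4.650e-07 * 8 * 0.3^2
Step 4: Id = 4.20e-05 A

4.20e-05


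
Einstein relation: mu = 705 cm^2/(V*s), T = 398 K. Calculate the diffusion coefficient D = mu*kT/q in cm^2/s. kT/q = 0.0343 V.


Step 1: D = mu * (kT/q)
Step 2: D = 705 * 0.0343
Step 3: D = 24.18 cm^2/s

24.18


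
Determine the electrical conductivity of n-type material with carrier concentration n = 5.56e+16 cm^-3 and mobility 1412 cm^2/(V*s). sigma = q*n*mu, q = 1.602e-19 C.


Step 1: sigma = q * n * mu
Step 2: sigma = 1.602e-19 * 5.56e+16 * 1412
Step 3: sigma = 1.258e+01 S/cm

1.258e+01


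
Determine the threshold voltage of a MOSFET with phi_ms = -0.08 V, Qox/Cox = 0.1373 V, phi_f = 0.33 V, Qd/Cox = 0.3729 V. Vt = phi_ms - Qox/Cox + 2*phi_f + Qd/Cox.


Step 1: Vt = phi_ms - Qox/Cox + 2*phi_f + Qd/Cox
Step 2: Vt = -0.08 - 0.1373 + 2*0.33 + 0.3729
Step 3: Vt = -0.08 - 0.1373 + 0.66 + 0.3729
Step 4: Vt = 0.8156 V

0.8156


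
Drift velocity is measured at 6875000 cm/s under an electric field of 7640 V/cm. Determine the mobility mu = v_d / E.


Step 1: mu = v_d / E
Step 2: mu = 6875000 / 7640
Step 3: mu = 899.87 cm^2/(V*s)

899.87


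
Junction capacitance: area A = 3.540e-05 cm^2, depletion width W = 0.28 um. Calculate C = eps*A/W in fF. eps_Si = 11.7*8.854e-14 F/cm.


Step 1: eps_Si = 11.7 * 8.854e-14 = 1.035918e-12 F/cm
Step 2: W in cm = 0.28 * 1e-4 = 2.80e-05 cm
Step 3: C = 1.035918e-12 * 3.540e-05 / 2.80e-05 = 1.309696e-12 F
Step 4: C = 1309.7 fF

1309.7


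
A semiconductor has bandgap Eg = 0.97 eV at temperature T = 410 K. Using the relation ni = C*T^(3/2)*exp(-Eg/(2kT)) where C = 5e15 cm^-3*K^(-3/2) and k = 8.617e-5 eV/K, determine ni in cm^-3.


Step 1: Compute kT = 8.617e-5 * 410 = 0.0353297 eV
Step 2: Exponent = -Eg/(2kT) = -0.97/(2*0.0353297) = -13.72783
Step 3: T^(3/2) = 410^1.5 = 8301.87
Step 4: ni = 5e15 * 8301.87 * exp(-13.72783) = 4.53e+13 cm^-3

4.53e+13


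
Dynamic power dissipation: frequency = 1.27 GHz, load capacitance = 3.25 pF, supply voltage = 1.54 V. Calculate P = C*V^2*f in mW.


Step 1: V^2 = 1.54^2 = 2.3716 V^2
Step 2: P = C*V^2*f = 3.25e-12 F * 2.3716 * 1.27e9 Hz
Step 3: P = 9.788779e-03 W
Step 4: P = 9.789 mW

9.789


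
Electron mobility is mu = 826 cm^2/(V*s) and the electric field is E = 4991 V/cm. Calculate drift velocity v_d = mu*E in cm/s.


Step 1: v_d = mu * E
Step 2: v_d = 826 * 4991 = 4122566
Step 3: v_d = 4.12e+06 cm/s

4.12e+06


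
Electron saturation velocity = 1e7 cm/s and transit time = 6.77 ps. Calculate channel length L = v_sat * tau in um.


Step 1: tau in seconds = 6.77 ps * 1e-12 = 6.7700e-12 s
Step 2: L = v_sat * tau = 1e7 * 6.7700e-12 = 6.7700e-05 cm
Step 3: L in um = 6.7700e-05 * 1e4 = 0.677 um

0.677


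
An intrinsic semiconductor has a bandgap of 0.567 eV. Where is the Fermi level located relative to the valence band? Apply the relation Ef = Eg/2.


Step 1: For an intrinsic semiconductor, the Fermi level sits at midgap.
Step 2: Ef = Eg / 2 = 0.567 / 2 = 0.2835 eV

0.2835


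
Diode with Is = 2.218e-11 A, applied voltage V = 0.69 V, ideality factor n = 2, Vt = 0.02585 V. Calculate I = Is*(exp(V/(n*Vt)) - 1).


Step 1: V/(n*Vt) = 0.69/(2*0.02585) = 13.3462
Step 2: exp(13.3462) = 6.2543e+05
Step 3: I = 2.218e-11 * (6.2543e+05 - 1) = 1.39e-05 A

1.39e-05


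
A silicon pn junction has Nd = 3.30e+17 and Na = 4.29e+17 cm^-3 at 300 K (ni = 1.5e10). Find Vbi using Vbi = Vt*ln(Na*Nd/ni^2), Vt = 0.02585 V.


Step 1: Compute Na*Nd/ni^2 = 4.29e+17 * 3.30e+17 / (1.5e10)^2 = 6.2920e+14
Step 2: ln(6.2920e+14) = 34.0755
Step 3: Vbi = 0.02585 * 34.0755 = 0.881 V

0.881


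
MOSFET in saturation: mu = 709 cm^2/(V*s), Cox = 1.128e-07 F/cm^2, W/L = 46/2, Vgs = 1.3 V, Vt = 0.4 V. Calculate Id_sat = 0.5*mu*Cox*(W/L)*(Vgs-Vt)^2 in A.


Step 1: Overdrive voltage Vov = Vgs - Vt = 1.3 - 0.4 = 0.9 V
Step 2: W/L = 46/2 = 23
Step 3: Id = 0.5 * 709 * 1.128e-07 * 23 * 0.9^2
Step 4: Id = 7.45e-04 A

7.45e-04


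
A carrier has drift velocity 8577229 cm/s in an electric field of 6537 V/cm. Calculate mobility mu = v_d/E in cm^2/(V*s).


Step 1: mu = v_d / E
Step 2: mu = 8577229 / 6537
Step 3: mu = 1312.1 cm^2/(V*s)

1312.1


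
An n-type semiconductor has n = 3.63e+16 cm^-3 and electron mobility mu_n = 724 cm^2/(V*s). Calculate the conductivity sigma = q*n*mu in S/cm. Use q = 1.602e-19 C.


Step 1: sigma = q * n * mu
Step 2: sigma = 1.602e-19 * 3.63e+16 * 724
Step 3: sigma = 4.210e+00 S/cm

4.210e+00


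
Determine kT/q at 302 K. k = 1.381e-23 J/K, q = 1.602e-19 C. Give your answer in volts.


Step 1: kT = 1.381e-23 * 302 = 4.17062e-21 J
Step 2: Vt = kT/q = 4.17062e-21 / 1.602e-19
Step 3: Vt = 0.02603 V

0.02603


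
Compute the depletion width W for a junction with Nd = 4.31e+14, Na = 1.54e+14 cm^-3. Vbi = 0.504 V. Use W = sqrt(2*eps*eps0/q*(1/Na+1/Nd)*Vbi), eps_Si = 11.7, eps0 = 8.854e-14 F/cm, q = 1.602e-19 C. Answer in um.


Step 1: 1/Na + 1/Nd = 1/1.54e+14 + 1/4.31e+14 = 8.81369e-15
Step 2: 2*eps*eps0/q = 2*11.7*8.854e-14/1.602e-19 = 1.293281e+07
Step 3: W^2 = 1.293281e+07 * 8.81369e-15 * 0.504 = 5.74488e-08
Step 4: W = sqrt(5.74488e-08) = 2.397e-04 cm = 2.397 um

2.397


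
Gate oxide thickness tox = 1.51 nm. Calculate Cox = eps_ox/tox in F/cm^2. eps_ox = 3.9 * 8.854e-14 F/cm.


Step 1: eps_ox = 3.9 * 8.854e-14 = 3.45306e-13 F/cm
Step 2: tox in cm = 1.51 nm * 1e-7 = 1.5100e-07 cm
Step 3: Cox = 3.45306e-13 / 1.5100e-07 = 2.29e-06 F/cm^2

2.29e-06


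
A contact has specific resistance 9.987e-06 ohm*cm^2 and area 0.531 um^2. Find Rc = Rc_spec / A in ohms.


Step 1: Convert area to cm^2: 0.531 um^2 = 5.3100e-09 cm^2
Step 2: Rc = Rc_spec / A = 9.987e-06 / 5.3100e-09
Step 3: Rc = 1.88e+03 ohms

1.88e+03


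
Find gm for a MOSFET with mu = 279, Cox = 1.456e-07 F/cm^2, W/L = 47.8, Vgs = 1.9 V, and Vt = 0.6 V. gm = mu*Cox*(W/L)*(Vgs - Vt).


Step 1: Vov = Vgs - Vt = 1.9 - 0.6 = 1.3 V
Step 2: gm = mu * Cox * (W/L) * Vov
Step 3: gm = 279 * 1.456e-07 * 47.8 * 1.3 = 2.52e-03 S

2.52e-03


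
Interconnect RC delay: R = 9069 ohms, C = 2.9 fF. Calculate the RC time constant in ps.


Step 1: tau = R * C
Step 2: tau = 9069 * 2.9 fF = 9069 * 2.9e-15 F
Step 3: tau = 2.63001e-11 s = 26.3001 ps

26.3001


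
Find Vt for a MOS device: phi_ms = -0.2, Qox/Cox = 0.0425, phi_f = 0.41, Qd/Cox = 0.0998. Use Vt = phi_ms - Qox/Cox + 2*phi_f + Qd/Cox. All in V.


Step 1: Vt = phi_ms - Qox/Cox + 2*phi_f + Qd/Cox
Step 2: Vt = -0.2 - 0.0425 + 2*0.41 + 0.0998
Step 3: Vt = -0.2 - 0.0425 + 0.82 + 0.0998
Step 4: Vt = 0.6773 V

0.6773


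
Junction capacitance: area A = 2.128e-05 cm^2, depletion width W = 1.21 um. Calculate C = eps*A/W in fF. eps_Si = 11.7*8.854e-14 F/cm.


Step 1: eps_Si = 11.7 * 8.854e-14 = 1.035918e-12 F/cm
Step 2: W in cm = 1.21 * 1e-4 = 1.21e-04 cm
Step 3: C = 1.035918e-12 * 2.128e-05 / 1.21e-04 = 1.821846e-13 F
Step 4: C = 182.18 fF

182.18


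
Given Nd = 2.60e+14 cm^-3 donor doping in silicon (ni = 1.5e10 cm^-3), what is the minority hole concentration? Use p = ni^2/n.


Step 1: Since Nd >> ni, n ≈ Nd = 2.60e+14 cm^-3
Step 2: p = ni^2 / n = (1.5e10)^2 / 2.60e+14
Step 3: p = 2.25e20 / 2.60e+14 = 8.65e+05 cm^-3

8.65e+05


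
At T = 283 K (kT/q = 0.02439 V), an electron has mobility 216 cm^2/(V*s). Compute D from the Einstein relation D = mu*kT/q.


Step 1: D = mu * (kT/q)
Step 2: D = 216 * 0.02439
Step 3: D = 5.27 cm^2/s

5.27


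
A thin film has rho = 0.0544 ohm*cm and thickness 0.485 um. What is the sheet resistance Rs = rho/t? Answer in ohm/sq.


Step 1: Convert thickness to cm: t = 0.485 um = 4.8500e-05 cm
Step 2: Rs = rho / t = 0.0544 / 4.8500e-05
Step 3: Rs = 1121.6 ohm/sq

1121.6


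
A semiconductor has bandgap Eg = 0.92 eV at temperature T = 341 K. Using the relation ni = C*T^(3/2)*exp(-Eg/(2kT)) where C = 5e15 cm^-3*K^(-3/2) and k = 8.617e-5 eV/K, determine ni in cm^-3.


Step 1: Compute kT = 8.617e-5 * 341 = 0.02938397 eV
Step 2: Exponent = -Eg/(2kT) = -0.92/(2*0.02938397) = -15.65479
Step 3: T^(3/2) = 341^1.5 = 6296.97
Step 4: ni = 5e15 * 6296.97 * exp(-15.65479) = 5.00e+12 cm^-3

5.00e+12


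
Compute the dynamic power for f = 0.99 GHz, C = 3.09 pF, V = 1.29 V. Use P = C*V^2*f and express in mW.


Step 1: V^2 = 1.29^2 = 1.6641 V^2
Step 2: P = C*V^2*f = 3.09e-12 F * 1.6641 * 0.99e9 Hz
Step 3: P = 5.09064831e-03 W
Step 4: P = 5.091 mW

5.091


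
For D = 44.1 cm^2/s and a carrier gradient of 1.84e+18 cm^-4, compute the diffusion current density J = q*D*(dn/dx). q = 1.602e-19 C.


Step 1: J = q * D * (dn/dx)
Step 2: J = 1.602e-19 * 44.1 * 1.84e+18
Step 3: J = 1.30e+01 A/cm^2

1.30e+01


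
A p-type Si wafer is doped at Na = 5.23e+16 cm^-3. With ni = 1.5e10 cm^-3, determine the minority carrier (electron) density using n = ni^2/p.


Step 1: Majority hole concentration p ≈ Na = 5.23e+16 cm^-3
Step 2: n = ni^2 / Na = (1.5e10)^2 / 5.23e+16
Step 3: n = 4.30e+03 cm^-3

4.30e+03


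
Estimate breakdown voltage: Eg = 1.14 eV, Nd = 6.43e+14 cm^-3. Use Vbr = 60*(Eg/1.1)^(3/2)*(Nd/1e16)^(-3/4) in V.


Step 1: Eg/1.1 = 1.14/1.1 = 1.036364
Step 2: (Eg/1.1)^1.5 = 1.036364^1.5 = 1.055039
Step 3: (Nd/1e16)^(-0.75) = (0.0643)^(-0.75) = 7.831443
Step 4: Vbr = 60 * 1.055039 * 7.831443 = 495.7 V

495.7


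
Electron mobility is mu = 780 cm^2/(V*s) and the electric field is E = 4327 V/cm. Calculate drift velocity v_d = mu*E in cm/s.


Step 1: v_d = mu * E
Step 2: v_d = 780 * 4327 = 3375060
Step 3: v_d = 3.38e+06 cm/s

3.38e+06


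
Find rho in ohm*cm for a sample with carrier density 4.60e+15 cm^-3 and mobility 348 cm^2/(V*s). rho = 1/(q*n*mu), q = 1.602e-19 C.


Step 1: sigma = q * n * mu = 1.602e-19 * 4.60e+15 * 348 = 2.56448e-01 S/cm
Step 2: rho = 1 / sigma = 1 / 2.56448e-01 = 3.899 ohm*cm

3.899


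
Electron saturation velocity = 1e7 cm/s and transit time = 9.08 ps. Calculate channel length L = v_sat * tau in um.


Step 1: tau in seconds = 9.08 ps * 1e-12 = 9.0800e-12 s
Step 2: L = v_sat * tau = 1e7 * 9.0800e-12 = 9.0800e-05 cm
Step 3: L in um = 9.0800e-05 * 1e4 = 0.908 um

0.908


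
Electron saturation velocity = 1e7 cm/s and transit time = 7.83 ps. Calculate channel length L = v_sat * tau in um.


Step 1: tau in seconds = 7.83 ps * 1e-12 = 7.8300e-12 s
Step 2: L = v_sat * tau = 1e7 * 7.8300e-12 = 7.8300e-05 cm
Step 3: L in um = 7.8300e-05 * 1e4 = 0.783 um

0.783


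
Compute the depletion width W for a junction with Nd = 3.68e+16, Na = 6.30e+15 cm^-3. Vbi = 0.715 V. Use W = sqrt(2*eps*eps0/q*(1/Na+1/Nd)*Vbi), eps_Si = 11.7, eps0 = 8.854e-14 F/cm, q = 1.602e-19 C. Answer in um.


Step 1: 1/Na + 1/Nd = 1/6.30e+15 + 1/3.68e+16 = 1.85904e-16
Step 2: 2*eps*eps0/q = 2*11.7*8.854e-14/1.602e-19 = 1.293281e+07
Step 3: W^2 = 1.293281e+07 * 1.85904e-16 * 0.715 = 1.71905e-09
Step 4: W = sqrt(1.71905e-09) = 4.146e-05 cm = 0.4146 um

0.4146


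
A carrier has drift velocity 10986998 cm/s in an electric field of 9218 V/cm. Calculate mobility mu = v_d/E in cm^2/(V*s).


Step 1: mu = v_d / E
Step 2: mu = 10986998 / 9218
Step 3: mu = 1191.91 cm^2/(V*s)

1191.91


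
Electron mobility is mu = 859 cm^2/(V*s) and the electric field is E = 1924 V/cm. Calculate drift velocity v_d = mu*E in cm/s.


Step 1: v_d = mu * E
Step 2: v_d = 859 * 1924 = 1652716
Step 3: v_d = 1.65e+06 cm/s

1.65e+06


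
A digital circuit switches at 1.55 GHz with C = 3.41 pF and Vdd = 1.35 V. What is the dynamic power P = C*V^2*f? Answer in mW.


Step 1: V^2 = 1.35^2 = 1.8225 V^2
Step 2: P = C*V^2*f = 3.41e-12 F * 1.8225 * 1.55e9 Hz
Step 3: P = 9.63282375e-03 W
Step 4: P = 9.633 mW

9.633


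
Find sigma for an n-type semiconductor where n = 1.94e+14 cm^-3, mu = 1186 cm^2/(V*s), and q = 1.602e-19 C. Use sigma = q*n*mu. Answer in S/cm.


Step 1: sigma = q * n * mu
Step 2: sigma = 1.602e-19 * 1.94e+14 * 1186
Step 3: sigma = 3.686e-02 S/cm

3.686e-02


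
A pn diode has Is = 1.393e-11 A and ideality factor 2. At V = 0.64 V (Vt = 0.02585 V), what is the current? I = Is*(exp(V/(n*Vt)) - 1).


Step 1: V/(n*Vt) = 0.64/(2*0.02585) = 12.3791
Step 2: exp(12.3791) = 2.3778e+05
Step 3: I = 1.393e-11 * (2.3778e+05 - 1) = 3.31e-06 A

3.31e-06


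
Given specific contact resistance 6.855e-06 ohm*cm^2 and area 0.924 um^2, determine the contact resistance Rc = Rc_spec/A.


Step 1: Convert area to cm^2: 0.924 um^2 = 9.2400e-09 cm^2
Step 2: Rc = Rc_spec / A = 6.855e-06 / 9.2400e-09
Step 3: Rc = 7.42e+02 ohms

7.42e+02


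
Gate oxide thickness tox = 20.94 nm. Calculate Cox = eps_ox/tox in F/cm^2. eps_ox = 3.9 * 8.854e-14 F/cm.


Step 1: eps_ox = 3.9 * 8.854e-14 = 3.45306e-13 F/cm
Step 2: tox in cm = 20.94 nm * 1e-7 = 2.0940e-06 cm
Step 3: Cox = 3.45306e-13 / 2.0940e-06 = 1.65e-07 F/cm^2

1.65e-07


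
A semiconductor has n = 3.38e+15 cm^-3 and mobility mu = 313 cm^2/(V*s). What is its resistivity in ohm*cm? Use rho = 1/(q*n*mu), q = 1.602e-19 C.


Step 1: sigma = q * n * mu = 1.602e-19 * 3.38e+15 * 313 = 1.69482e-01 S/cm
Step 2: rho = 1 / sigma = 1 / 1.69482e-01 = 5.9 ohm*cm

5.9


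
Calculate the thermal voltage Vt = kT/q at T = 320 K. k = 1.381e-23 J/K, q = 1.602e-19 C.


Step 1: kT = 1.381e-23 * 320 = 4.4192e-21 J
Step 2: Vt = kT/q = 4.4192e-21 / 1.602e-19
Step 3: Vt = 0.02759 V

0.02759


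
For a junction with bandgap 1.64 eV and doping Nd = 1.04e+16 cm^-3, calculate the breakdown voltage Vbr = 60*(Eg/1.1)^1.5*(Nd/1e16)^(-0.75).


Step 1: Eg/1.1 = 1.64/1.1 = 1.490909
Step 2: (Eg/1.1)^1.5 = 1.490909^1.5 = 1.820441
Step 3: (Nd/1e16)^(-0.75) = (1.04)^(-0.75) = 0.971013
Step 4: Vbr = 60 * 1.820441 * 0.971013 = 106.1 V

106.1


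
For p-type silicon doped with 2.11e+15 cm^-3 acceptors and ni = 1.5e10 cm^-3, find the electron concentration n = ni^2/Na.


Step 1: Majority hole concentration p ≈ Na = 2.11e+15 cm^-3
Step 2: n = ni^2 / Na = (1.5e10)^2 / 2.11e+15
Step 3: n = 1.07e+05 cm^-3

1.07e+05


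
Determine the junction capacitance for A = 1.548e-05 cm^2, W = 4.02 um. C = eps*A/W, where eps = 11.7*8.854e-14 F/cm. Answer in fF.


Step 1: eps_Si = 11.7 * 8.854e-14 = 1.035918e-12 F/cm
Step 2: W in cm = 4.02 * 1e-4 = 4.02e-04 cm
Step 3: C = 1.035918e-12 * 1.548e-05 / 4.02e-04 = 3.989057e-14 F
Step 4: C = 39.89 fF

39.89


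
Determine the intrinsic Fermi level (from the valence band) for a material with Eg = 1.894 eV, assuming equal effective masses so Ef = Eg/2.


Step 1: For an intrinsic semiconductor, the Fermi level sits at midgap.
Step 2: Ef = Eg / 2 = 1.894 / 2 = 0.947 eV

0.947


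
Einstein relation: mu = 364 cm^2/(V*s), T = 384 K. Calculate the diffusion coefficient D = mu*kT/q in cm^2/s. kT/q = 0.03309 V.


Step 1: D = mu * (kT/q)
Step 2: D = 364 * 0.03309
Step 3: D = 12.04 cm^2/s

12.04


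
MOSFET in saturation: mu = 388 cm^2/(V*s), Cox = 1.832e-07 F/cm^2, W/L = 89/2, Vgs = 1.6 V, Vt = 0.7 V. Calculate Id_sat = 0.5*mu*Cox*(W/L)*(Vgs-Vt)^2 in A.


Step 1: Overdrive voltage Vov = Vgs - Vt = 1.6 - 0.7 = 0.9 V
Step 2: W/L = 89/2 = 44.5
Step 3: Id = 0.5 * 388 * 1.832e-07 * 44.5 * 0.9^2
Step 4: Id = 1.28e-03 A

1.28e-03


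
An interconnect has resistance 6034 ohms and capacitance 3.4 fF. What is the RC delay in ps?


Step 1: tau = R * C
Step 2: tau = 6034 * 3.4 fF = 6034 * 3.4e-15 F
Step 3: tau = 2.05156e-11 s = 20.5156 ps

20.5156


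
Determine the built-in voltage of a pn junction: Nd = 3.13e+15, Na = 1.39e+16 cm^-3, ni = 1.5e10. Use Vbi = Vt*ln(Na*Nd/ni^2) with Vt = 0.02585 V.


Step 1: Compute Na*Nd/ni^2 = 1.39e+16 * 3.13e+15 / (1.5e10)^2 = 1.9336e+11
Step 2: ln(1.9336e+11) = 25.9878
Step 3: Vbi = 0.02585 * 25.9878 = 0.672 V

0.672


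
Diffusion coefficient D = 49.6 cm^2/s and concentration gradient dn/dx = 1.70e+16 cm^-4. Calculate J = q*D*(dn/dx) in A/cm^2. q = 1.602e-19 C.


Step 1: J = q * D * (dn/dx)
Step 2: J = 1.602e-19 * 49.6 * 1.70e+16
Step 3: J = 1.35e-01 A/cm^2

1.35e-01


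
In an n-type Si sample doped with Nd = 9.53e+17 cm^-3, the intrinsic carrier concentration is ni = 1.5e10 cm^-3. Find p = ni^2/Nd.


Step 1: Since Nd >> ni, n ≈ Nd = 9.53e+17 cm^-3
Step 2: p = ni^2 / n = (1.5e10)^2 / 9.53e+17
Step 3: p = 2.25e20 / 9.53e+17 = 2.36e+02 cm^-3

2.36e+02


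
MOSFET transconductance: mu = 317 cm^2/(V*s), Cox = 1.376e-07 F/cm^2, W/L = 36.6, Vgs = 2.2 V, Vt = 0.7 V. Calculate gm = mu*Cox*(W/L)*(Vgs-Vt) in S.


Step 1: Vov = Vgs - Vt = 2.2 - 0.7 = 1.5 V
Step 2: gm = mu * Cox * (W/L) * Vov
Step 3: gm = 317 * 1.376e-07 * 36.6 * 1.5 = 2.39e-03 S

2.39e-03


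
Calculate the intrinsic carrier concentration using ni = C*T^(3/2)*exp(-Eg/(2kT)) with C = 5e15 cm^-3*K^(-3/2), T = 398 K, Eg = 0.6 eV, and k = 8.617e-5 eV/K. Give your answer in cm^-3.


Step 1: Compute kT = 8.617e-5 * 398 = 0.03429566 eV
Step 2: Exponent = -Eg/(2kT) = -0.6/(2*0.03429566) = -8.74746
Step 3: T^(3/2) = 398^1.5 = 7940.08
Step 4: ni = 5e15 * 7940.08 * exp(-8.74746) = 6.31e+15 cm^-3

6.31e+15


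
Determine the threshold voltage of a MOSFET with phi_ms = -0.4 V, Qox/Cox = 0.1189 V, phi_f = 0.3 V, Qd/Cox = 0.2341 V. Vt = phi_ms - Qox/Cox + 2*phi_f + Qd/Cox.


Step 1: Vt = phi_ms - Qox/Cox + 2*phi_f + Qd/Cox
Step 2: Vt = -0.4 - 0.1189 + 2*0.3 + 0.2341
Step 3: Vt = -0.4 - 0.1189 + 0.6 + 0.2341
Step 4: Vt = 0.3152 V

0.3152


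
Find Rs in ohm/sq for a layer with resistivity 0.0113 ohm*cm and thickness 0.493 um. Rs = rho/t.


Step 1: Convert thickness to cm: t = 0.493 um = 4.9300e-05 cm
Step 2: Rs = rho / t = 0.0113 / 4.9300e-05
Step 3: Rs = 229.2 ohm/sq

229.2


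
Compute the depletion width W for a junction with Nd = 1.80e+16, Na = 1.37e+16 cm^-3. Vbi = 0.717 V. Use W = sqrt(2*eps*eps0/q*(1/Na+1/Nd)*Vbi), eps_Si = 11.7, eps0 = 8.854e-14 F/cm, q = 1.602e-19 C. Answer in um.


Step 1: 1/Na + 1/Nd = 1/1.37e+16 + 1/1.80e+16 = 1.28548e-16
Step 2: 2*eps*eps0/q = 2*11.7*8.854e-14/1.602e-19 = 1.293281e+07
Step 3: W^2 = 1.293281e+07 * 1.28548e-16 * 0.717 = 1.19200e-09
Step 4: W = sqrt(1.19200e-09) = 3.453e-05 cm = 0.3453 um

0.3453


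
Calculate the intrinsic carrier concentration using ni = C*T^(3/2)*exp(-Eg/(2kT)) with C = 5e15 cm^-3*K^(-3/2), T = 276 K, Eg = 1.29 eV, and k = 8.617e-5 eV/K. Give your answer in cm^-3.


Step 1: Compute kT = 8.617e-5 * 276 = 0.02378292 eV
Step 2: Exponent = -Eg/(2kT) = -1.29/(2*0.02378292) = -27.12030
Step 3: T^(3/2) = 276^1.5 = 4585.26
Step 4: ni = 5e15 * 4585.26 * exp(-27.12030) = 3.82e+07 cm^-3

3.82e+07


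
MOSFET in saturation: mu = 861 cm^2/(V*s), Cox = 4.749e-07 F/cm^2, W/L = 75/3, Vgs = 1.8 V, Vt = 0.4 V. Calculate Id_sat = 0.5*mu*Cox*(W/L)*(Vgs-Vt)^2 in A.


Step 1: Overdrive voltage Vov = Vgs - Vt = 1.8 - 0.4 = 1.4 V
Step 2: W/L = 75/3 = 25
Step 3: Id = 0.5 * 861 * 4.749e-07 * 25 * 1.4^2
Step 4: Id = 1.00e-02 A

1.00e-02


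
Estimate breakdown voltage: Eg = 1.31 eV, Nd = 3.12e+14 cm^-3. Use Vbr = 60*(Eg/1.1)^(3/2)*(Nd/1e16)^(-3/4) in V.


Step 1: Eg/1.1 = 1.31/1.1 = 1.190909
Step 2: (Eg/1.1)^1.5 = 1.190909^1.5 = 1.299624
Step 3: (Nd/1e16)^(-0.75) = (0.0312)^(-0.75) = 13.470510
Step 4: Vbr = 60 * 1.299624 * 13.470510 = 1050.4 V

1050.4


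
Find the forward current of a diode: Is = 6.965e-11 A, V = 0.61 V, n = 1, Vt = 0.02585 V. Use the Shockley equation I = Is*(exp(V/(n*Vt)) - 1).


Step 1: V/(n*Vt) = 0.61/(1*0.02585) = 23.5977
Step 2: exp(23.5977) = 1.7715e+10
Step 3: I = 6.965e-11 * (1.7715e+10 - 1) = 1.23e+00 A

1.23e+00


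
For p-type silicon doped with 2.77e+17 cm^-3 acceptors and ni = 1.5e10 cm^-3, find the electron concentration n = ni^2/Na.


Step 1: Majority hole concentration p ≈ Na = 2.77e+17 cm^-3
Step 2: n = ni^2 / Na = (1.5e10)^2 / 2.77e+17
Step 3: n = 8.12e+02 cm^-3

8.12e+02


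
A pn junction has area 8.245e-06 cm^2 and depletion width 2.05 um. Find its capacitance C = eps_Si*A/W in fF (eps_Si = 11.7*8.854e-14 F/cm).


Step 1: eps_Si = 11.7 * 8.854e-14 = 1.035918e-12 F/cm
Step 2: W in cm = 2.05 * 1e-4 = 2.05e-04 cm
Step 3: C = 1.035918e-12 * 8.245e-06 / 2.05e-04 = 4.166412e-14 F
Step 4: C = 41.66 fF

41.66


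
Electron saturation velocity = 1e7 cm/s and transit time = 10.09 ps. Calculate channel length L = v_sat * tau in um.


Step 1: tau in seconds = 10.09 ps * 1e-12 = 1.0090e-11 s
Step 2: L = v_sat * tau = 1e7 * 1.0090e-11 = 1.0090e-04 cm
Step 3: L in um = 1.0090e-04 * 1e4 = 1.009 um

1.009


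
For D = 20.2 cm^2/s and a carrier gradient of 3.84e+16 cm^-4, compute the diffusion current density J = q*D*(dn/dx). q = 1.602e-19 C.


Step 1: J = q * D * (dn/dx)
Step 2: J = 1.602e-19 * 20.2 * 3.84e+16
Step 3: J = 1.24e-01 A/cm^2

1.24e-01


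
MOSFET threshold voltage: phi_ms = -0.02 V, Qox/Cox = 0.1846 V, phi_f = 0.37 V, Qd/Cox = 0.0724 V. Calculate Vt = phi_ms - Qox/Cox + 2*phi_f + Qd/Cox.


Step 1: Vt = phi_ms - Qox/Cox + 2*phi_f + Qd/Cox
Step 2: Vt = -0.02 - 0.1846 + 2*0.37 + 0.0724
Step 3: Vt = -0.02 - 0.1846 + 0.74 + 0.0724
Step 4: Vt = 0.6078 V

0.6078


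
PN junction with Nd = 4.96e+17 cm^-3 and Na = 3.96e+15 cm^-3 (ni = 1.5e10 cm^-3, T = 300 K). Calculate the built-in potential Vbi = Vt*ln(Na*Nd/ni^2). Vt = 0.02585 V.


Step 1: Compute Na*Nd/ni^2 = 3.96e+15 * 4.96e+17 / (1.5e10)^2 = 8.7296e+12
Step 2: ln(8.7296e+12) = 29.7977
Step 3: Vbi = 0.02585 * 29.7977 = 0.77 V

0.77


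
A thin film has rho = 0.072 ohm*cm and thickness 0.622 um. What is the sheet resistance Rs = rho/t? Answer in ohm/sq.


Step 1: Convert thickness to cm: t = 0.622 um = 6.2200e-05 cm
Step 2: Rs = rho / t = 0.072 / 6.2200e-05
Step 3: Rs = 1157.6 ohm/sq

1157.6


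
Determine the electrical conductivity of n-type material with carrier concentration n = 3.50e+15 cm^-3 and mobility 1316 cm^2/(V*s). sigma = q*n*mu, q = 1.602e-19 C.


Step 1: sigma = q * n * mu
Step 2: sigma = 1.602e-19 * 3.50e+15 * 1316
Step 3: sigma = 7.379e-01 S/cm

7.379e-01


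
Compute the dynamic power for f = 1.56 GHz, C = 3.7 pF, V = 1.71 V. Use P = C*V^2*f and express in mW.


Step 1: V^2 = 1.71^2 = 2.9241 V^2
Step 2: P = C*V^2*f = 3.7e-12 F * 2.9241 * 1.56e9 Hz
Step 3: P = 1.68779052e-02 W
Step 4: P = 16.878 mW

16.878


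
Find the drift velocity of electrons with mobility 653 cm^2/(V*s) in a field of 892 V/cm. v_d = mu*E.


Step 1: v_d = mu * E
Step 2: v_d = 653 * 892 = 582476
Step 3: v_d = 5.82e+05 cm/s

5.82e+05


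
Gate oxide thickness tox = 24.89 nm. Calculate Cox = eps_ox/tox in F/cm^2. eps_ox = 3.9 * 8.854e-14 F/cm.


Step 1: eps_ox = 3.9 * 8.854e-14 = 3.45306e-13 F/cm
Step 2: tox in cm = 24.89 nm * 1e-7 = 2.4890e-06 cm
Step 3: Cox = 3.45306e-13 / 2.4890e-06 = 1.39e-07 F/cm^2

1.39e-07


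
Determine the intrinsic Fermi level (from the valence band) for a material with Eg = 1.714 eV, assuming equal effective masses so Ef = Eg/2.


Step 1: For an intrinsic semiconductor, the Fermi level sits at midgap.
Step 2: Ef = Eg / 2 = 1.714 / 2 = 0.857 eV

0.857


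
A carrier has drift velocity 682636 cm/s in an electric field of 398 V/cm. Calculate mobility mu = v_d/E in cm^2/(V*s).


Step 1: mu = v_d / E
Step 2: mu = 682636 / 398
Step 3: mu = 1715.17 cm^2/(V*s)

1715.17


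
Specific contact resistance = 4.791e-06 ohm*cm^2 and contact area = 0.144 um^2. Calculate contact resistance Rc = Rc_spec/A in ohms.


Step 1: Convert area to cm^2: 0.144 um^2 = 1.4400e-09 cm^2
Step 2: Rc = Rc_spec / A = 4.791e-06 / 1.4400e-09
Step 3: Rc = 3.33e+03 ohms

3.33e+03


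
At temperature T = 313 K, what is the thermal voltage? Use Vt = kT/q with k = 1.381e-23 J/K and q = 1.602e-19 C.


Step 1: kT = 1.381e-23 * 313 = 4.32253e-21 J
Step 2: Vt = kT/q = 4.32253e-21 / 1.602e-19
Step 3: Vt = 0.02698 V

0.02698


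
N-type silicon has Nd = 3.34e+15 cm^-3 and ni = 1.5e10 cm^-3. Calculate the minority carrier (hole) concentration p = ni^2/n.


Step 1: Since Nd >> ni, n ≈ Nd = 3.34e+15 cm^-3
Step 2: p = ni^2 / n = (1.5e10)^2 / 3.34e+15
Step 3: p = 2.25e20 / 3.34e+15 = 6.74e+04 cm^-3

6.74e+04


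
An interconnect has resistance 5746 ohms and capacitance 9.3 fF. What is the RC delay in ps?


Step 1: tau = R * C
Step 2: tau = 5746 * 9.3 fF = 5746 * 9.3e-15 F
Step 3: tau = 5.34378e-11 s = 53.4378 ps

53.4378


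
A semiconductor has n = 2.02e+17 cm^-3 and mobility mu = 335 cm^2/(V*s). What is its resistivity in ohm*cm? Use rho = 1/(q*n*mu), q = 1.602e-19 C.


Step 1: sigma = q * n * mu = 1.602e-19 * 2.02e+17 * 335 = 1.08407e+01 S/cm
Step 2: rho = 1 / sigma = 1 / 1.08407e+01 = 0.09224 ohm*cm

0.09224


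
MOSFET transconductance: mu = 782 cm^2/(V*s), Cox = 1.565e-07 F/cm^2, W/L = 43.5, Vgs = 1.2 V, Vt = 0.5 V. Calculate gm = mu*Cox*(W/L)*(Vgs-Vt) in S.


Step 1: Vov = Vgs - Vt = 1.2 - 0.5 = 0.7 V
Step 2: gm = mu * Cox * (W/L) * Vov
Step 3: gm = 782 * 1.565e-07 * 43.5 * 0.7 = 3.73e-03 S

3.73e-03


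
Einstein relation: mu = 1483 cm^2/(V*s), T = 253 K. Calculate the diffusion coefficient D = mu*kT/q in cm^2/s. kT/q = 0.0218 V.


Step 1: D = mu * (kT/q)
Step 2: D = 1483 * 0.0218
Step 3: D = 32.33 cm^2/s

32.33


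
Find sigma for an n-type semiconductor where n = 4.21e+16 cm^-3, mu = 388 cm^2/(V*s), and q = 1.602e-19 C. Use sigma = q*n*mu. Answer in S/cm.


Step 1: sigma = q * n * mu
Step 2: sigma = 1.602e-19 * 4.21e+16 * 388
Step 3: sigma = 2.617e+00 S/cm

2.617e+00


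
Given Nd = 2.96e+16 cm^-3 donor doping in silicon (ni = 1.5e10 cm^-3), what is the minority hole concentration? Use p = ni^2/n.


Step 1: Since Nd >> ni, n ≈ Nd = 2.96e+16 cm^-3
Step 2: p = ni^2 / n = (1.5e10)^2 / 2.96e+16
Step 3: p = 2.25e20 / 2.96e+16 = 7.60e+03 cm^-3

7.60e+03


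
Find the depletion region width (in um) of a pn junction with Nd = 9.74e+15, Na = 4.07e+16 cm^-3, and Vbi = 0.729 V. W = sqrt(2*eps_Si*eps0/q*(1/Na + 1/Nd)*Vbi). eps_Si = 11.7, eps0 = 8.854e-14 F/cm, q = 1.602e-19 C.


Step 1: 1/Na + 1/Nd = 1/4.07e+16 + 1/9.74e+15 = 1.27239e-16
Step 2: 2*eps*eps0/q = 2*11.7*8.854e-14/1.602e-19 = 1.293281e+07
Step 3: W^2 = 1.293281e+07 * 1.27239e-16 * 0.729 = 1.19961e-09
Step 4: W = sqrt(1.19961e-09) = 3.464e-05 cm = 0.3464 um

0.3464


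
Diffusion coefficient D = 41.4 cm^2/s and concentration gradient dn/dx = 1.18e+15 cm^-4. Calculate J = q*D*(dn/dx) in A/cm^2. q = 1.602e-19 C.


Step 1: J = q * D * (dn/dx)
Step 2: J = 1.602e-19 * 41.4 * 1.18e+15
Step 3: J = 7.83e-03 A/cm^2

7.83e-03


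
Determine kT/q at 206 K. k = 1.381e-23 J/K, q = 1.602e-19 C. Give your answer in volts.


Step 1: kT = 1.381e-23 * 206 = 2.84486e-21 J
Step 2: Vt = kT/q = 2.84486e-21 / 1.602e-19
Step 3: Vt = 0.01776 V

0.01776


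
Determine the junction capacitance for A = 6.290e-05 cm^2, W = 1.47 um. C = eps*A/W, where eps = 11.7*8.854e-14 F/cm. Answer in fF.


Step 1: eps_Si = 11.7 * 8.854e-14 = 1.035918e-12 F/cm
Step 2: W in cm = 1.47 * 1e-4 = 1.47e-04 cm
Step 3: C = 1.035918e-12 * 6.290e-05 / 1.47e-04 = 4.432602e-13 F
Step 4: C = 443.26 fF

443.26


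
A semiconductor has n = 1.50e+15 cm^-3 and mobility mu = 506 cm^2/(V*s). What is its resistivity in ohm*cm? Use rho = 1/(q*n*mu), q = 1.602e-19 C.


Step 1: sigma = q * n * mu = 1.602e-19 * 1.50e+15 * 506 = 1.21592e-01 S/cm
Step 2: rho = 1 / sigma = 1 / 1.21592e-01 = 8.224 ohm*cm

8.224


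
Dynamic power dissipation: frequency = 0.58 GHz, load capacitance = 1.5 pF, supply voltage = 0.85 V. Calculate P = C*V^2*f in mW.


Step 1: V^2 = 0.85^2 = 0.7225 V^2
Step 2: P = C*V^2*f = 1.5e-12 F * 0.7225 * 0.58e9 Hz
Step 3: P = 6.28575e-04 W
Step 4: P = 0.629 mW

0.629


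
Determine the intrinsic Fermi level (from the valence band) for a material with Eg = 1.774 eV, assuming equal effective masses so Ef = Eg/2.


Step 1: For an intrinsic semiconductor, the Fermi level sits at midgap.
Step 2: Ef = Eg / 2 = 1.774 / 2 = 0.887 eV

0.887


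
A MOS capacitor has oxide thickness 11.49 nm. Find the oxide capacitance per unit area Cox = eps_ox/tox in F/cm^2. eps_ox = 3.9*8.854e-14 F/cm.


Step 1: eps_ox = 3.9 * 8.854e-14 = 3.45306e-13 F/cm
Step 2: tox in cm = 11.49 nm * 1e-7 = 1.1490e-06 cm
Step 3: Cox = 3.45306e-13 / 1.1490e-06 = 3.01e-07 F/cm^2

3.01e-07


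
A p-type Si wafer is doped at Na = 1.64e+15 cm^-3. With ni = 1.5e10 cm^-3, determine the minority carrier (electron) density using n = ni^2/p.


Step 1: Majority hole concentration p ≈ Na = 1.64e+15 cm^-3
Step 2: n = ni^2 / Na = (1.5e10)^2 / 1.64e+15
Step 3: n = 1.37e+05 cm^-3

1.37e+05


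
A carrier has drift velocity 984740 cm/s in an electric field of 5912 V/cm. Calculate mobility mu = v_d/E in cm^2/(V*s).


Step 1: mu = v_d / E
Step 2: mu = 984740 / 5912
Step 3: mu = 166.57 cm^2/(V*s)

166.57
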